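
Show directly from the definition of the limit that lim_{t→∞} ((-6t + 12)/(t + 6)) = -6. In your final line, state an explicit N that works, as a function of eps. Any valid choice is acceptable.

N = 48/eps

Let eps > 0. We seek N > 0 such that t > N implies |(-6t + 12)/(t + 6) + 6| < eps.
(-6t + 12)/(t + 6) + 6 = ((-6t + 12) − (-6)(t + 6)) / ((t + 6)) = 48/((t + 6)).
For t > 0 we have t + 6 > t, so |(-6t + 12)/(t + 6) + 6| = 48/((t + 6)) < 48/(t) = 48/t.
Thus |(-6t + 12)/(t + 6) + 6| < eps whenever t > 48/eps.
Take N = 48/eps. If t > N then |(-6t + 12)/(t + 6) + 6| < 48/t < eps.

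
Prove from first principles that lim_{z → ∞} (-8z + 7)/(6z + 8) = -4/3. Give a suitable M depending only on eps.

M = (53/18)/eps

Let eps > 0 be given. We seek M > 0 such that z > M implies |(-8z + 7)/(6z + 8) + 4/3| < eps.
(-8z + 7)/(6z + 8) + 4/3 = (6(-8z + 7) − (-8)(6z + 8)) / (6(6z + 8)) = 106/(6(6z + 8)).
For z > 0 we have 6z + 8 > 6z, so |(-8z + 7)/(6z + 8) + 4/3| = 106/(6(6z + 8)) < 106/(6·6z) = (53/18)/z.
Thus |(-8z + 7)/(6z + 8) + 4/3| < eps whenever z > (53/18)/eps.
Take M = (53/18)/eps. If z > M then |(-8z + 7)/(6z + 8) + 4/3| < (53/18)/z < eps.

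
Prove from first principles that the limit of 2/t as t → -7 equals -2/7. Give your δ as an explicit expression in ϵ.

δ = min(7/2, (49/4)ϵ)

Let ϵ > 0. We seek δ > 0 such that 0 < |t + 7| < δ implies |2/t + 2/7| < ϵ.
|2/t + 2/7| = 2·|-7 − t|/(7·|t|) = 2|t + 7|/(7|t|).
Require δ ≤ 7/2 so that |t| > 7 − 7/2 = 7/2, hence 7|t| > 49/2.
Then |2/t + 2/7| < 2|t + 7|/(49/2), which is < ϵ when |t + 7| < (49/4)ϵ.
Take δ = min(7/2, (49/4)ϵ). Then 0 < |t + 7| < δ gives both |t + 7| < 7/2 and |t + 7| < (49/4)ϵ, so |2/t + 2/7| < ϵ.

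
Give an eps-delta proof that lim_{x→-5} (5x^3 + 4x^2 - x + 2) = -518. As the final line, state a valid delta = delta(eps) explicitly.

Suppose eps > 0. We want delta > 0 such that 0 < |x + 5| < delta implies |(5x^3 + 4x^2 - x + 2) + 518| < eps.
(5x^3 + 4x^2 - x + 2) + 518 = 5x^3 + 4x^2 - x + 520 = (x + 5)(5x^2 - 21x + 104).
So |(5x^3 + 4x^2 - x + 2) + 518| = |x + 5|·|5x^2 - 21x + 104|.
Assume first that |x + 5| < 2, so |x| < 7. Then |5x^2 - 21x + 104| ≤ 5·7^2 + 21·7 + 104 = 496.
Hence |(5x^3 + 4x^2 - x + 2) + 518| ≤ 496|x + 5| < eps provided |x + 5| < eps/496.
Take delta = min(2, eps/496). Then 0 < |x + 5| < delta gives both |x + 5| < 2 and |x + 5| < eps/496, so |(5x^3 + 4x^2 - x + 2) + 518| < eps.

delta = min(2, eps/496)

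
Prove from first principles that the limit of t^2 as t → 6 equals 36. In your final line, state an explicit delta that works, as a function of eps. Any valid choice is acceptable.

delta = min(2, eps/14)

Fix eps > 0. We seek delta > 0 with 0 < |t − 6| < delta ⇒ |t^2 − 36| < eps.
Factor: t^2 − 36 = (t − 6)(t + 6), so |t^2 − 36| = |t − 6|·|t + 6|.
Impose delta ≤ 2 so that |t| < 8; then |t + 6| ≤ 14.
Hence |t^2 − 36| ≤ 14|t − 6|, which is < eps once |t − 6| < eps/14.
Take delta = min(2, eps/14). If 0 < |t − 6| < delta then both bounds hold and |t^2 − 36| ≤ 14|t − 6| < 14·(eps/14) = eps.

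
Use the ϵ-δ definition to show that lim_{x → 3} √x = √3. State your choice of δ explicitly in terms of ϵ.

Fix ϵ > 0. We want δ > 0 such that 0 < |x − 3| < δ implies |√x − √3| < ϵ.
Multiplying by the conjugate, |√x − √3| = |x − 3|/(√x + √3).
Restrict δ ≤ 3 so that |x − 3| < 3 forces x > 0, and then √x + √3 > √3.
Hence |√x − √3| < |x − 3|/√3, which is < ϵ once |x − 3| < √3·ϵ.
Take δ = min(3, √3·ϵ). If 0 < |x − 3| < δ then x > 0 and |√x − √3| < |x − 3|/√3 < ϵ.

δ = min(3, √3·ϵ)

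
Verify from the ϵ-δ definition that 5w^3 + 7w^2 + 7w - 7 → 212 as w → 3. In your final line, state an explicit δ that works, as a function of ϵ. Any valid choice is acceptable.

Let ϵ > 0. We want δ > 0 such that 0 < |w − 3| < δ implies |(5w^3 + 7w^2 + 7w - 7) − 212| < ϵ.
(5w^3 + 7w^2 + 7w - 7) − 212 = 5w^3 + 7w^2 + 7w - 219 = (w − 3)(5w^2 + 22w + 73).
So |(5w^3 + 7w^2 + 7w - 7) − 212| = |w − 3|·|5w^2 + 22w + 73|.
Assume first that |w − 3| < 1, so |w| < 4. Then |5w^2 + 22w + 73| ≤ 5·4^2 + 22·4 + 73 = 241.
Hence |(5w^3 + 7w^2 + 7w - 7) − 212| ≤ 241|w − 3| < ϵ provided |w − 3| < ϵ/241.
Take δ = min(1, ϵ/241). Then 0 < |w − 3| < δ gives both |w − 3| < 1 and |w − 3| < ϵ/241, so |(5w^3 + 7w^2 + 7w - 7) − 212| < ϵ.

δ = min(1, ϵ/241)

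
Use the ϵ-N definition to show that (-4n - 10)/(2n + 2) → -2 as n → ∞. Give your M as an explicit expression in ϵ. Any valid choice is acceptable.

M = 3/ϵ

Fix ϵ > 0. For n ≥ 1, |(-4n - 10)/(2n + 2) + 2| = |-12|/(2(2n + 2)) = 12/(2(2n + 2)).
Since 2n + 2 ≥ 2n for n ≥ 1, this is ≤ 12/(2·2n) = 3/n.
So |(-4n - 10)/(2n + 2) + 2| < ϵ whenever n > 3/ϵ.
Take M = 3/ϵ. If n > M then |(-4n - 10)/(2n + 2) + 2| ≤ 3/n < ϵ.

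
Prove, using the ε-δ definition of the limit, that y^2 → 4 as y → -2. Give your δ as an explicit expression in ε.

δ = min(1, ε/5)

Let ε > 0 be given. We seek δ > 0 with 0 < |y + 2| < δ ⇒ |y^2 − 4| < ε.
Factor: y^2 − 4 = (y + 2)(y - 2), so |y^2 − 4| = |y + 2|·|y - 2|.
Restrict δ ≤ 1. Then |y + 2| < 1 gives |y| < 3, so by the triangle inequality |y - 2| ≤ 3 + 2 = 5.
Hence |y^2 − 4| ≤ 5|y + 2|, which is < ε once |y + 2| < ε/5.
Take δ = min(1, ε/5). If 0 < |y + 2| < δ then both bounds hold and |y^2 − 4| ≤ 5|y + 2| < 5·(ε/5) = ε.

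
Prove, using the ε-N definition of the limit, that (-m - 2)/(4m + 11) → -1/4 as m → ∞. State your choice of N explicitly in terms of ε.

Suppose ε > 0. For m ≥ 1, |(-m - 2)/(4m + 11) + 1/4| = |3|/(4(4m + 11)) = 3/(4(4m + 11)).
Since 4m + 11 ≥ 4m for m ≥ 1, this is ≤ 3/(4·4m) = (3/16)/m.
So |(-m - 2)/(4m + 11) + 1/4| < ε whenever m > (3/16)/ε.
Take N = (3/16)/ε. If m > N then |(-m - 2)/(4m + 11) + 1/4| ≤ (3/16)/m < ε.

N = (3/16)/ε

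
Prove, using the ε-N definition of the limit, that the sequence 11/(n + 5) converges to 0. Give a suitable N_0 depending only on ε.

N_0 = 11/ε

Suppose ε > 0. For n ≥ 1, |11/(n + 5) − 0| = 11/(n + 5) ≤ 11/n.
We need 11/n < ε, i.e. n > 11/ε.
Take N_0 = 11/ε. If n > N_0 then |11/(n + 5)| ≤ 11/n < ε.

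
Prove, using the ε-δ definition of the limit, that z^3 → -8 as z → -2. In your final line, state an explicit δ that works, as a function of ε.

δ = min(2, ε/28)

Suppose ε > 0. We seek δ > 0 with 0 < |z + 2| < δ ⇒ |z^3 + 8| < ε.
Factor: z^3 + 8 = (z + 2)(z^2 - 2z + 4), so |z^3 + 8| = |z + 2|·|z^2 - 2z + 4|.
Impose δ ≤ 2 so that |z| < 4; then |z^2 - 2z + 4| ≤ 28.
Hence |z^3 + 8| ≤ 28|z + 2|, which is < ε once |z + 2| < ε/28.
Take δ = min(2, ε/28). If 0 < |z + 2| < δ then both bounds hold and |z^3 + 8| ≤ 28|z + 2| < 28·(ε/28) = ε.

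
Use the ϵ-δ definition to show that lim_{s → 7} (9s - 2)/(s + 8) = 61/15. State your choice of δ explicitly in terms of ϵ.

δ = min(15/2, (225/148)ϵ)

Let ϵ > 0. We want δ > 0 with 0 < |s − 7| < δ ⇒ |(9s - 2)/(s + 8) − (61/15)| < ϵ.
Combining over a common denominator, (9s - 2)/(s + 8) − (61/15) = [(9s - 2)·15 − 61·(s + 8)] / [15·(s + 8)] = 74(s − 7) / (15(s + 8)).
So |(9s - 2)/(s + 8) − (61/15)| = 74|s − 7| / (15·|s + 8|).
Require δ ≤ 15/2, so |s + 8| ≥ |15| − |s − 7| > 15 − 15/2 = 15/2.
Hence |(9s - 2)/(s + 8) − (61/15)| < 74|s − 7|/(15·(15/2)) = (148/225)|s − 7|, which is < ϵ once |s − 7| < (225/148)ϵ.
Take δ = min(15/2, (225/148)ϵ). Then 0 < |s − 7| < δ forces both bounds, so |(9s - 2)/(s + 8) − (61/15)| < ϵ.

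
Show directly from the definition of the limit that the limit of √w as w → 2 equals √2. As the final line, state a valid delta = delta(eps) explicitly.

Let eps > 0 be given. We want delta > 0 such that 0 < |w − 2| < delta implies |√w − √2| < eps.
Multiplying by the conjugate, |√w − √2| = |w − 2|/(√w + √2).
Restrict delta ≤ 2 so that |w − 2| < 2 forces w > 0, and then √w + √2 > √2.
Hence |√w − √2| < |w − 2|/√2, which is < eps once |w − 2| < √2·eps.
Take delta = min(2, √2·eps). If 0 < |w − 2| < delta then w > 0 and |√w − √2| < |w − 2|/√2 < eps.

delta = min(2, √2·eps)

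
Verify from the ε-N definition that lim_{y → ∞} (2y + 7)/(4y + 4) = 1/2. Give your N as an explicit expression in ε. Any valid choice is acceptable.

Fix ε > 0. We seek N > 0 such that y > N implies |(2y + 7)/(4y + 4) − (1/2)| < ε.
(2y + 7)/(4y + 4) − (1/2) = (4(2y + 7) − 2(4y + 4)) / (4(4y + 4)) = 20/(4(4y + 4)).
For y > 0 we have 4y + 4 > 4y, so |(2y + 7)/(4y + 4) − (1/2)| = 20/(4(4y + 4)) < 20/(4·4y) = (5/4)/y.
Thus |(2y + 7)/(4y + 4) − (1/2)| < ε whenever y > (5/4)/ε.
Take N = (5/4)/ε. If y > N then |(2y + 7)/(4y + 4) − (1/2)| < (5/4)/y < ε.

N = (5/4)/ε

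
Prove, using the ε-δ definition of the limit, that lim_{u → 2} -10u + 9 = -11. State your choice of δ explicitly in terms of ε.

δ = ε/10

Suppose ε > 0. We need δ > 0 so that 0 < |u − 2| < δ implies |(-10u + 9) + 11| < ε.
Since (-10u + 9) + 11 = -10(u − 2), we have |(-10u + 9) + 11| = 10|u − 2|.
So 10|u − 2| < ε exactly when |u − 2| < ε/10.
Choosing δ = ε/10 gives |(-10u + 9) + 11| = 10|u − 2| < ε whenever |u − 2| < δ.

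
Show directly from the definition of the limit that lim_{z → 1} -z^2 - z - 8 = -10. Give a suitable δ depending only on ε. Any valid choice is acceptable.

δ = min(2, ε/5)

Let ε > 0 be given. We want δ > 0 such that 0 < |z − 1| < δ implies |(-z^2 - z - 8) + 10| < ε.
(-z^2 - z - 8) + 10 = -z^2 - z + 2 = (z − 1)(-z - 2).
So |(-z^2 - z - 8) + 10| = |z − 1|·|-z - 2|.
Require δ ≤ 2. Then |z − 1| < 2 gives |z| < 3, and by the triangle inequality |-z - 2| ≤ 3 + 2 = 5.
Hence |(-z^2 - z - 8) + 10| ≤ 5|z − 1| < ε provided |z − 1| < ε/5.
Take δ = min(2, ε/5). Then 0 < |z − 1| < δ gives both |z − 1| < 2 and |z − 1| < ε/5, so |(-z^2 - z - 8) + 10| < ε.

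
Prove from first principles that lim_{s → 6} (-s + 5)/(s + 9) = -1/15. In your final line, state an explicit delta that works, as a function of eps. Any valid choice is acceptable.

delta = min(15/2, (225/28)eps)

Let eps > 0 be given. We want delta > 0 with 0 < |s − 6| < delta ⇒ |(-s + 5)/(s + 9) + 1/15| < eps.
Combining over a common denominator, (-s + 5)/(s + 9) + 1/15 = [(-s + 5)·15 − (-1)·(s + 9)] / [15·(s + 9)] = -14(s − 6) / (15(s + 9)).
So |(-s + 5)/(s + 9) + 1/15| = 14|s − 6| / (15·|s + 9|).
Require delta ≤ 15/2, so |s + 9| ≥ |15| − |s − 6| > 15 − 15/2 = 15/2.
Hence |(-s + 5)/(s + 9) + 1/15| < 14|s − 6|/(15·(15/2)) = (28/225)|s − 6|, which is < eps once |s − 6| < (225/28)eps.
Take delta = min(15/2, (225/28)eps). Then 0 < |s − 6| < delta forces both bounds, so |(-s + 5)/(s + 9) + 1/15| < eps.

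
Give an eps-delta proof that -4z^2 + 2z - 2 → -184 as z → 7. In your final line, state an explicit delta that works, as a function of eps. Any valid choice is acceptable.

delta = min(2, eps/62)

Fix eps > 0. We want delta > 0 such that 0 < |z − 7| < delta implies |(-4z^2 + 2z - 2) + 184| < eps.
(-4z^2 + 2z - 2) + 184 = -4z^2 + 2z + 182 = (z − 7)(-4z - 26).
So |(-4z^2 + 2z - 2) + 184| = |z − 7|·|-4z - 26|.
Require delta ≤ 2. Then |z − 7| < 2 gives |z| < 9, and by the triangle inequality |-4z - 26| ≤ 4·9 + 26 = 62.
Hence |(-4z^2 + 2z - 2) + 184| ≤ 62|z − 7| < eps provided |z − 7| < eps/62.
Take delta = min(2, eps/62). Then 0 < |z − 7| < delta gives both |z − 7| < 2 and |z − 7| < eps/62, so |(-4z^2 + 2z - 2) + 184| < eps.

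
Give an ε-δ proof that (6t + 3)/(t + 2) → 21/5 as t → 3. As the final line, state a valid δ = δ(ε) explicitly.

Let ε > 0. We want δ > 0 with 0 < |t − 3| < δ ⇒ |(6t + 3)/(t + 2) − (21/5)| < ε.
Combining over a common denominator, (6t + 3)/(t + 2) − (21/5) = [(6t + 3)·5 − 21·(t + 2)] / [5·(t + 2)] = 9(t − 3) / (5(t + 2)).
So |(6t + 3)/(t + 2) − (21/5)| = 9|t − 3| / (5·|t + 2|).
Require δ ≤ 5/2, so |t + 2| ≥ |5| − |t − 3| > 5 − 5/2 = 5/2.
Hence |(6t + 3)/(t + 2) − (21/5)| < 9|t − 3|/(5·(5/2)) = (18/25)|t − 3|, which is < ε once |t − 3| < (25/18)ε.
Take δ = min(5/2, (25/18)ε). Then 0 < |t − 3| < δ forces both bounds, so |(6t + 3)/(t + 2) − (21/5)| < ε.

δ = min(5/2, (25/18)ε)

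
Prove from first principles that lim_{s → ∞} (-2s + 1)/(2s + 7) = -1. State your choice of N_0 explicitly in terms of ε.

Let ε > 0. We seek N_0 > 0 such that s > N_0 implies |(-2s + 1)/(2s + 7) + 1| < ε.
(-2s + 1)/(2s + 7) + 1 = (2(-2s + 1) − (-2)(2s + 7)) / (2(2s + 7)) = 16/(2(2s + 7)).
For s > 0 we have 2s + 7 > 2s, so |(-2s + 1)/(2s + 7) + 1| = 16/(2(2s + 7)) < 16/(2·2s) = 4/s.
Thus |(-2s + 1)/(2s + 7) + 1| < ε whenever s > 4/ε.
Take N_0 = 4/ε. If s > N_0 then |(-2s + 1)/(2s + 7) + 1| < 4/s < ε.

N_0 = 4/ε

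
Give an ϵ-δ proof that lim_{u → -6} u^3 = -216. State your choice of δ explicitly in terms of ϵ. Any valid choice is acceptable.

Suppose ϵ > 0. We seek δ > 0 with 0 < |u + 6| < δ ⇒ |u^3 + 216| < ϵ.
Factor: u^3 + 216 = (u + 6)(u^2 - 6u + 36), so |u^3 + 216| = |u + 6|·|u^2 - 6u + 36|.
Restrict δ ≤ 2. Then |u + 6| < 2 gives |u| < 8, so by the triangle inequality |u^2 - 6u + 36| ≤ 8^2 + 6·8 + 36 = 148.
Hence |u^3 + 216| ≤ 148|u + 6|, which is < ϵ once |u + 6| < ϵ/148.
Take δ = min(2, ϵ/148). If 0 < |u + 6| < δ then both bounds hold and |u^3 + 216| ≤ 148|u + 6| < 148·(ϵ/148) = ϵ.

δ = min(2, ϵ/148)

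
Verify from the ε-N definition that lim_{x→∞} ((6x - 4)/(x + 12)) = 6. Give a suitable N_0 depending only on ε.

Fix ε > 0. We seek N_0 > 0 such that x > N_0 implies |(6x - 4)/(x + 12) − 6| < ε.
(6x - 4)/(x + 12) − 6 = ((6x - 4) − 6(x + 12)) / ((x + 12)) = -76/((x + 12)).
For x > 0 we have x + 12 > x, so |(6x - 4)/(x + 12) − 6| = 76/((x + 12)) < 76/(x) = 76/x.
Thus |(6x - 4)/(x + 12) − 6| < ε whenever x > 76/ε.
Take N_0 = 76/ε. If x > N_0 then |(6x - 4)/(x + 12) − 6| < 76/x < ε.

N_0 = 76/ε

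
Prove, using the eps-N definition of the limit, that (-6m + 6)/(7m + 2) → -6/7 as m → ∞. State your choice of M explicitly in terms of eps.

Let eps > 0 be given. For m ≥ 1, |(-6m + 6)/(7m + 2) + 6/7| = |54|/(7(7m + 2)) = 54/(7(7m + 2)).
Since 7m + 2 ≥ 7m for m ≥ 1, this is ≤ 54/(7·7m) = (54/49)/m.
So |(-6m + 6)/(7m + 2) + 6/7| < eps whenever m > (54/49)/eps.
Take M = (54/49)/eps. If m > M then |(-6m + 6)/(7m + 2) + 6/7| ≤ (54/49)/m < eps.

M = (54/49)/eps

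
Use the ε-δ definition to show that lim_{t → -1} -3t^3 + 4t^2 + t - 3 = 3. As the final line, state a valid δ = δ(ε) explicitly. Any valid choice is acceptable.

Let ε > 0. We want δ > 0 such that 0 < |t + 1| < δ implies |(-3t^3 + 4t^2 + t - 3) − 3| < ε.
(-3t^3 + 4t^2 + t - 3) − 3 = -3t^3 + 4t^2 + t - 6 = (t + 1)(-3t^2 + 7t - 6).
So |(-3t^3 + 4t^2 + t - 3) − 3| = |t + 1|·|-3t^2 + 7t - 6|.
Require δ ≤ 1. Then |t + 1| < 1 gives |t| < 2, and by the triangle inequality |-3t^2 + 7t - 6| ≤ 3·2^2 + 7·2 + 6 = 32.
Hence |(-3t^3 + 4t^2 + t - 3) − 3| ≤ 32|t + 1| < ε provided |t + 1| < ε/32.
Choosing δ = min(1, ε/32) ensures both conditions, hence |(-3t^3 + 4t^2 + t - 3) − 3| < ε.

δ = min(1, ε/32)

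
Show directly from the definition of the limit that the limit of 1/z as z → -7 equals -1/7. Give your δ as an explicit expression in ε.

Suppose ε > 0. We seek δ > 0 such that 0 < |z + 7| < δ implies |1/z + 1/7| < ε.
|1/z + 1/7| = |-7 − z|/(7·|z|) = |z + 7|/(7|z|).
Restrict δ ≤ 7/2. Then |z + 7| < 7/2 gives |z| > 7/2, so 7|z| > 49/2.
Then |1/z + 1/7| < |z + 7|/(49/2), which is < ε when |z + 7| < (49/2)ε.
Take δ = min(7/2, (49/2)ε). Then 0 < |z + 7| < δ gives both |z + 7| < 7/2 and |z + 7| < (49/2)ε, so |1/z + 1/7| < ε.

δ = min(7/2, (49/2)ε)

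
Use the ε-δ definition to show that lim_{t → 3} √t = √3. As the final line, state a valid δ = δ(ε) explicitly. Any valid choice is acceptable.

Let ε > 0. We want δ > 0 such that 0 < |t − 3| < δ implies |√t − √3| < ε.
Rationalise: √t − √3 = (t − 3)/(√t + √3), so |√t − √3| = |t − 3|/(√t + √3).
Restrict δ ≤ 3 so that |t − 3| < 3 forces t > 0, and then √t + √3 > √3.
Hence |√t − √3| < |t − 3|/√3, which is < ε once |t − 3| < √3·ε.
Take δ = min(3, √3·ε). If 0 < |t − 3| < δ then t > 0 and |√t − √3| < |t − 3|/√3 < ε.

δ = min(3, √3·ε)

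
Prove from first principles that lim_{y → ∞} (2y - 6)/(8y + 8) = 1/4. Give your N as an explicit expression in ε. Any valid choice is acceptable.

Let ε > 0. We seek N > 0 such that y > N implies |(2y - 6)/(8y + 8) − (1/4)| < ε.
(2y - 6)/(8y + 8) − (1/4) = (8(2y - 6) − 2(8y + 8)) / (8(8y + 8)) = -64/(8(8y + 8)).
For y > 0 we have 8y + 8 > 8y, so |(2y - 6)/(8y + 8) − (1/4)| = 64/(8(8y + 8)) < 64/(8·8y) = 1/y.
Thus |(2y - 6)/(8y + 8) − (1/4)| < ε whenever y > 1/ε.
Take N = 1/ε. If y > N then |(2y - 6)/(8y + 8) − (1/4)| < 1/y < ε.

N = 1/ε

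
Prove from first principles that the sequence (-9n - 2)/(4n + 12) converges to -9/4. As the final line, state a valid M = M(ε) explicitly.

Let ε > 0 be given. For n ≥ 1, |(-9n - 2)/(4n + 12) + 9/4| = |100|/(4(4n + 12)) = 100/(4(4n + 12)).
Since 4n + 12 ≥ 4n for n ≥ 1, this is ≤ 100/(4·4n) = (25/4)/n.
So |(-9n - 2)/(4n + 12) + 9/4| < ε whenever n > (25/4)/ε.
Take M = (25/4)/ε. If n > M then |(-9n - 2)/(4n + 12) + 9/4| ≤ (25/4)/n < ε.

M = (25/4)/ε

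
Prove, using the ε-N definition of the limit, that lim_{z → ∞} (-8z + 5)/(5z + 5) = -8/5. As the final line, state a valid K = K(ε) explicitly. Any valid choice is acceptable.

K = (13/5)/ε

Fix ε > 0. We seek K > 0 such that z > K implies |(-8z + 5)/(5z + 5) + 8/5| < ε.
(-8z + 5)/(5z + 5) + 8/5 = (5(-8z + 5) − (-8)(5z + 5)) / (5(5z + 5)) = 65/(5(5z + 5)).
For z > 0 we have 5z + 5 > 5z, so |(-8z + 5)/(5z + 5) + 8/5| = 65/(5(5z + 5)) < 65/(5·5z) = (13/5)/z.
Thus |(-8z + 5)/(5z + 5) + 8/5| < ε whenever z > (13/5)/ε.
Take K = (13/5)/ε. If z > K then |(-8z + 5)/(5z + 5) + 8/5| < (13/5)/z < ε.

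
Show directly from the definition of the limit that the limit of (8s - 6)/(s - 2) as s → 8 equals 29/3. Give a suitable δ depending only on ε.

δ = min(3, (9/5)ε)

Fix ε > 0. We want δ > 0 with 0 < |s − 8| < δ ⇒ |(8s - 6)/(s - 2) − (29/3)| < ε.
Combining over a common denominator, (8s - 6)/(s - 2) − (29/3) = [(8s - 6)·6 − 58·(s - 2)] / [6·(s - 2)] = -10(s − 8) / (6(s - 2)).
So |(8s - 6)/(s - 2) − (29/3)| = 10|s − 8| / (6·|s − 2|).
Restrict δ ≤ 3. Then |s − 8| < 3 gives |s − 2| = |(s − 8) + 6| ≥ 6 − 3 = 3.
Hence |(8s - 6)/(s - 2) − (29/3)| < 10|s − 8|/(6·3) = (5/9)|s − 8|, which is < ε once |s − 8| < (9/5)ε.
Take δ = min(3, (9/5)ε). Then 0 < |s − 8| < δ forces both bounds, so |(8s - 6)/(s - 2) − (29/3)| < ε.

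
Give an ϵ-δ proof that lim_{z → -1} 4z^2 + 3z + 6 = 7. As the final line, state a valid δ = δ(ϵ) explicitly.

δ = min(1, ϵ/9)

Let ϵ > 0. We want δ > 0 such that 0 < |z + 1| < δ implies |(4z^2 + 3z + 6) − 7| < ϵ.
(4z^2 + 3z + 6) − 7 = 4z^2 + 3z - 1 = (z + 1)(4z - 1).
So |(4z^2 + 3z + 6) − 7| = |z + 1|·|4z - 1|.
Require δ ≤ 1. Then |z + 1| < 1 gives |z| < 2, and by the triangle inequality |4z - 1| ≤ 4·2 + 1 = 9.
Hence |(4z^2 + 3z + 6) − 7| ≤ 9|z + 1| < ϵ provided |z + 1| < ϵ/9.
Choosing δ = min(1, ϵ/9) ensures both conditions, hence |(4z^2 + 3z + 6) − 7| < ϵ.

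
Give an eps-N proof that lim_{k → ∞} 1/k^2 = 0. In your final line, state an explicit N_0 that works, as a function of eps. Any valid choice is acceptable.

N_0 = (1/eps)^{1/2}

Let eps > 0. For k ≥ 1, |1/k^2 − 0| = 1/k^2.
1/k^2 < eps ⇔ k^2 > 1/eps ⇔ k > (1/eps)^{1/2}.
Take N_0 = (1/eps)^{1/2}. Then k > N_0 implies 1/k^2 < eps.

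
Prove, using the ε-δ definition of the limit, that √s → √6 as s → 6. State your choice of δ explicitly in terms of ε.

Suppose ε > 0. We want δ > 0 such that 0 < |s − 6| < δ implies |√s − √6| < ε.
Multiplying by the conjugate, |√s − √6| = |s − 6|/(√s + √6).
Restrict δ ≤ 6 so that |s − 6| < 6 forces s > 0, and then √s + √6 > √6.
Hence |√s − √6| < |s − 6|/√6, which is < ε once |s − 6| < √6·ε.
Take δ = min(6, √6·ε). If 0 < |s − 6| < δ then s > 0 and |√s − √6| < |s − 6|/√6 < ε.

δ = min(6, √6·ε)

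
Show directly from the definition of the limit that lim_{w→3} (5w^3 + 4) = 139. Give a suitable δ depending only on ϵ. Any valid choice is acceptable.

δ = min(1, ϵ/185)

Fix ϵ > 0. We want δ > 0 such that 0 < |w − 3| < δ implies |(5w^3 + 4) − 139| < ϵ.
(5w^3 + 4) − 139 = 5w^3 - 135 = (w − 3)(5w^2 + 15w + 45).
So |(5w^3 + 4) − 139| = |w − 3|·|5w^2 + 15w + 45|.
Assume first that |w − 3| < 1, so |w| < 4. Then |5w^2 + 15w + 45| ≤ 5·4^2 + 15·4 + 45 = 185.
Hence |(5w^3 + 4) − 139| ≤ 185|w − 3| < ϵ provided |w − 3| < ϵ/185.
Choosing δ = min(1, ϵ/185) ensures both conditions, hence |(5w^3 + 4) − 139| < ϵ.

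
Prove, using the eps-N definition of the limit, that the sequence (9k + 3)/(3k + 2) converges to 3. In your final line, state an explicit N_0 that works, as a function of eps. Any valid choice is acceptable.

Suppose eps > 0. For k ≥ 1, |(9k + 3)/(3k + 2) − 3| = |-9|/(3(3k + 2)) = 9/(3(3k + 2)).
Since 3k + 2 ≥ 3k for k ≥ 1, this is ≤ 9/(3·3k) = 1/k.
So |(9k + 3)/(3k + 2) − 3| < eps whenever k > 1/eps.
Take N_0 = 1/eps. If k > N_0 then |(9k + 3)/(3k + 2) − 3| ≤ 1/k < eps.

N_0 = 1/eps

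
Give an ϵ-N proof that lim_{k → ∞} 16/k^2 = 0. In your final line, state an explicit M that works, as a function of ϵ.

M = (16/ϵ)^{1/2}

Suppose ϵ > 0. For k ≥ 1, |16/k^2 − 0| = 16/k^2.
16/k^2 < ϵ ⇔ k^2 > 16/ϵ ⇔ k > (16/ϵ)^{1/2}.
Take M = (16/ϵ)^{1/2}. Then k > M implies 16/k^2 < ϵ.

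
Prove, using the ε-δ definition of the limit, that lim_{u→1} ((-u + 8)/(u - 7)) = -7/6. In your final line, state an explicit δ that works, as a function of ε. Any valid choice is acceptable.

Let ε > 0 be given. We want δ > 0 with 0 < |u − 1| < δ ⇒ |(-u + 8)/(u - 7) + 7/6| < ε.
Combining over a common denominator, (-u + 8)/(u - 7) + 7/6 = [(-u + 8)·(-6) − 7·(u - 7)] / [(-6)·(u - 7)] = -1(u − 1) / ((-6)(u - 7)).
So |(-u + 8)/(u - 7) + 7/6| = |u − 1| / (6·|u − 7|).
Require δ ≤ 3, so |u − 7| ≥ |-6| − |u − 1| > 6 − 3 = 3.
Hence |(-u + 8)/(u - 7) + 7/6| < |u − 1|/(6·3) = (1/18)|u − 1|, which is < ε once |u − 1| < 18ε.
Take δ = min(3, 18ε). Then 0 < |u − 1| < δ forces both bounds, so |(-u + 8)/(u - 7) + 7/6| < ε.

δ = min(3, 18ε)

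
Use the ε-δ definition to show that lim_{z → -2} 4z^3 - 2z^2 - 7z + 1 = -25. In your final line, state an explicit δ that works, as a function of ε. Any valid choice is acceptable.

δ = min(1, ε/79)

Let ε > 0. We want δ > 0 such that 0 < |z + 2| < δ implies |(4z^3 - 2z^2 - 7z + 1) + 25| < ε.
(4z^3 - 2z^2 - 7z + 1) + 25 = 4z^3 - 2z^2 - 7z + 26 = (z + 2)(4z^2 - 10z + 13).
So |(4z^3 - 2z^2 - 7z + 1) + 25| = |z + 2|·|4z^2 - 10z + 13|.
Assume first that |z + 2| < 1, so |z| < 3. Then |4z^2 - 10z + 13| ≤ 4·3^2 + 10·3 + 13 = 79.
Hence |(4z^3 - 2z^2 - 7z + 1) + 25| ≤ 79|z + 2| < ε provided |z + 2| < ε/79.
Choosing δ = min(1, ε/79) ensures both conditions, hence |(4z^3 - 2z^2 - 7z + 1) + 25| < ε.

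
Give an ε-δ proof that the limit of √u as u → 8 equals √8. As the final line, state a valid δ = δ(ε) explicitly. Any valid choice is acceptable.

Let ε > 0 be given. We want δ > 0 such that 0 < |u − 8| < δ implies |√u − √8| < ε.
Rationalise: √u − √8 = (u − 8)/(√u + √8), so |√u − √8| = |u − 8|/(√u + √8).
Restrict δ ≤ 8 so that |u − 8| < 8 forces u > 0, and then √u + √8 > √8.
Hence |√u − √8| < |u − 8|/√8, which is < ε once |u − 8| < √8·ε.
Take δ = min(8, √8·ε). If 0 < |u − 8| < δ then u > 0 and |√u − √8| < |u − 8|/√8 < ε.

δ = min(8, √8·ε)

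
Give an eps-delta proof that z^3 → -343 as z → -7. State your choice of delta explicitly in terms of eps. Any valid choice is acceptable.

delta = min(2, eps/193)

Fix eps > 0. We seek delta > 0 with 0 < |z + 7| < delta ⇒ |z^3 + 343| < eps.
Factor: z^3 + 343 = (z + 7)(z^2 - 7z + 49), so |z^3 + 343| = |z + 7|·|z^2 - 7z + 49|.
Restrict delta ≤ 2. Then |z + 7| < 2 gives |z| < 9, so by the triangle inequality |z^2 - 7z + 49| ≤ 9^2 + 7·9 + 49 = 193.
Hence |z^3 + 343| ≤ 193|z + 7|, which is < eps once |z + 7| < eps/193.
Take delta = min(2, eps/193). If 0 < |z + 7| < delta then both bounds hold and |z^3 + 343| ≤ 193|z + 7| < 193·(eps/193) = eps.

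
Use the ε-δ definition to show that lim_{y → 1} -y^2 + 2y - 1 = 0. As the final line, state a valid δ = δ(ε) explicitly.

δ = min(2, ε/4)

Let ε > 0. We want δ > 0 such that 0 < |y − 1| < δ implies |(-y^2 + 2y - 1)| < ε.
(-y^2 + 2y - 1) = -y^2 + 2y - 1 = (y − 1)(-y + 1).
So |(-y^2 + 2y - 1)| = |y − 1|·|-y + 1|.
Assume first that |y − 1| < 2, so |y| < 3. Then |-y + 1| ≤ 3 + 1 = 4.
Hence |(-y^2 + 2y - 1)| ≤ 4|y − 1| < ε provided |y − 1| < ε/4.
Take δ = min(2, ε/4). Then 0 < |y − 1| < δ gives both |y − 1| < 2 and |y − 1| < ε/4, so |(-y^2 + 2y - 1)| < ε.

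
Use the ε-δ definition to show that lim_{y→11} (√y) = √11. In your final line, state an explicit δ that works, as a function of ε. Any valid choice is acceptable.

Suppose ε > 0. We want δ > 0 such that 0 < |y − 11| < δ implies |√y − √11| < ε.
Rationalise: √y − √11 = (y − 11)/(√y + √11), so |√y − √11| = |y − 11|/(√y + √11).
Restrict δ ≤ 11 so that |y − 11| < 11 forces y > 0, and then √y + √11 > √11.
Hence |√y − √11| < |y − 11|/√11, which is < ε once |y − 11| < √11·ε.
Take δ = min(11, √11·ε). If 0 < |y − 11| < δ then y > 0 and |√y − √11| < |y − 11|/√11 < ε.

δ = min(11, √11·ε)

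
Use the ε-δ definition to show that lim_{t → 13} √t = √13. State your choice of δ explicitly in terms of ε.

Suppose ε > 0. We want δ > 0 such that 0 < |t − 13| < δ implies |√t − √13| < ε.
Rationalise: √t − √13 = (t − 13)/(√t + √13), so |√t − √13| = |t − 13|/(√t + √13).
Restrict δ ≤ 13 so that |t − 13| < 13 forces t > 0, and then √t + √13 > √13.
Hence |√t − √13| < |t − 13|/√13, which is < ε once |t − 13| < √13·ε.
Take δ = min(13, √13·ε). If 0 < |t − 13| < δ then t > 0 and |√t − √13| < |t − 13|/√13 < ε.

δ = min(13, √13·ε)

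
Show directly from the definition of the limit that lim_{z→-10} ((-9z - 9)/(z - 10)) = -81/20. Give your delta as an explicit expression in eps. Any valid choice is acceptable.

Fix eps > 0. We want delta > 0 with 0 < |z + 10| < delta ⇒ |(-9z - 9)/(z - 10) + 81/20| < eps.
Combining over a common denominator, (-9z - 9)/(z - 10) + 81/20 = [(-9z - 9)·(-20) − 81·(z - 10)] / [(-20)·(z - 10)] = 99(z + 10) / ((-20)(z - 10)).
So |(-9z - 9)/(z - 10) + 81/20| = 99|z + 10| / (20·|z − 10|).
Require delta ≤ 10, so |z − 10| ≥ |-20| − |z + 10| > 20 − 10 = 10.
Hence |(-9z - 9)/(z - 10) + 81/20| < 99|z + 10|/(20·10) = (99/200)|z + 10|, which is < eps once |z + 10| < (200/99)eps.
Take delta = min(10, (200/99)eps). Then 0 < |z + 10| < delta forces both bounds, so |(-9z - 9)/(z - 10) + 81/20| < eps.

delta = min(10, (200/99)eps)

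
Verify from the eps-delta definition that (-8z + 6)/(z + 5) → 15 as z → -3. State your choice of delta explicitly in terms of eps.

delta = min(1, (1/23)eps)

Let eps > 0 be given. We want delta > 0 with 0 < |z + 3| < delta ⇒ |(-8z + 6)/(z + 5) − 15| < eps.
Combining over a common denominator, (-8z + 6)/(z + 5) − 15 = [(-8z + 6)·2 − 30·(z + 5)] / [2·(z + 5)] = -46(z + 3) / (2(z + 5)).
So |(-8z + 6)/(z + 5) − 15| = 46|z + 3| / (2·|z + 5|).
Restrict delta ≤ 1. Then |z + 3| < 1 gives |z + 5| = |(z + 3) + 2| ≥ 2 − 1 = 1.
Hence |(-8z + 6)/(z + 5) − 15| < 46|z + 3|/(2·1) = 23|z + 3|, which is < eps once |z + 3| < (1/23)eps.
Take delta = min(1, (1/23)eps). Then 0 < |z + 3| < delta forces both bounds, so |(-8z + 6)/(z + 5) − 15| < eps.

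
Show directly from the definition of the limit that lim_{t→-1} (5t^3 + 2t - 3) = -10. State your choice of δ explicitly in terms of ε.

Suppose ε > 0. We want δ > 0 such that 0 < |t + 1| < δ implies |(5t^3 + 2t - 3) + 10| < ε.
(5t^3 + 2t - 3) + 10 = 5t^3 + 2t + 7 = (t + 1)(5t^2 - 5t + 7).
So |(5t^3 + 2t - 3) + 10| = |t + 1|·|5t^2 - 5t + 7|.
Assume first that |t + 1| < 1, so |t| < 2. Then |5t^2 - 5t + 7| ≤ 5·2^2 + 5·2 + 7 = 37.
Hence |(5t^3 + 2t - 3) + 10| ≤ 37|t + 1| < ε provided |t + 1| < ε/37.
Choosing δ = min(1, ε/37) ensures both conditions, hence |(5t^3 + 2t - 3) + 10| < ε.

δ = min(1, ε/37)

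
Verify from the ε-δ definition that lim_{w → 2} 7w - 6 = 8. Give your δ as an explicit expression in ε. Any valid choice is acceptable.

δ = ε/7

Suppose ε > 0. We need δ > 0 so that 0 < |w − 2| < δ implies |(7w - 6) − 8| < ε.
|(7w - 6) − 8| = |7w - 14| = 7|w − 2|.
Thus it suffices that |w − 2| < ε/7.
Take δ = ε/7. If 0 < |w − 2| < δ then |(7w - 6) − 8| = 7|w − 2| < 7·(ε/7) = ε.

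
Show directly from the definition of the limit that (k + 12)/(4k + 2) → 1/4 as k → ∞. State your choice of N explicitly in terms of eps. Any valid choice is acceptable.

N = (23/8)/eps

Let eps > 0. For k ≥ 1, |(k + 12)/(4k + 2) − (1/4)| = |46|/(4(4k + 2)) = 46/(4(4k + 2)).
Since 4k + 2 ≥ 4k for k ≥ 1, this is ≤ 46/(4·4k) = (23/8)/k.
So |(k + 12)/(4k + 2) − (1/4)| < eps whenever k > (23/8)/eps.
Take N = (23/8)/eps. If k > N then |(k + 12)/(4k + 2) − (1/4)| ≤ (23/8)/k < eps.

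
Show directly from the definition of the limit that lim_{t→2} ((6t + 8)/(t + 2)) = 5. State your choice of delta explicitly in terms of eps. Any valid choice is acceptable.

delta = min(2, 2eps)

Fix eps > 0. We want delta > 0 with 0 < |t − 2| < delta ⇒ |(6t + 8)/(t + 2) − 5| < eps.
Combining over a common denominator, (6t + 8)/(t + 2) − 5 = [(6t + 8)·4 − 20·(t + 2)] / [4·(t + 2)] = 4(t − 2) / (4(t + 2)).
So |(6t + 8)/(t + 2) − 5| = 4|t − 2| / (4·|t + 2|).
Require delta ≤ 2, so |t + 2| ≥ |4| − |t − 2| > 4 − 2 = 2.
Hence |(6t + 8)/(t + 2) − 5| < 4|t − 2|/(4·2) = (1/2)|t − 2|, which is < eps once |t − 2| < 2eps.
Take delta = min(2, 2eps). Then 0 < |t − 2| < delta forces both bounds, so |(6t + 8)/(t + 2) − 5| < eps.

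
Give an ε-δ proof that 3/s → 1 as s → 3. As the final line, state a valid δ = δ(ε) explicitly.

δ = min(3/2, (3/2)ε)

Fix ε > 0. We seek δ > 0 such that 0 < |s − 3| < δ implies |3/s − 1| < ε.
|3/s − 1| = 3·|3 − s|/(3·|s|) = 3|s − 3|/(3|s|).
Restrict δ ≤ 3/2. Then |s − 3| < 3/2 gives |s| > 3/2, so 3|s| > 9/2.
Then |3/s − 1| < 3|s − 3|/(9/2), which is < ε when |s − 3| < (3/2)ε.
Take δ = min(3/2, (3/2)ε). Then 0 < |s − 3| < δ gives both |s − 3| < 3/2 and |s − 3| < (3/2)ε, so |3/s − 1| < ε.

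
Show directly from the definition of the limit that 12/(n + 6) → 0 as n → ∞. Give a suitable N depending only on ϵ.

Let ϵ > 0. For n ≥ 1, |12/(n + 6) − 0| = 12/(n + 6) ≤ 12/n.
We need 12/n < ϵ, i.e. n > 12/ϵ.
Take N = 12/ϵ. If n > N then |12/(n + 6)| ≤ 12/n < ϵ.

N = 12/ϵ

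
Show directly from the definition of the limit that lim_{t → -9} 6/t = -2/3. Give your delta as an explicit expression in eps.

Fix eps > 0. We seek delta > 0 such that 0 < |t + 9| < delta implies |6/t + 2/3| < eps.
|6/t + 2/3| = 6·|-9 − t|/(9·|t|) = 6|t + 9|/(9|t|).
Require delta ≤ 9/2 so that |t| > 9 − 9/2 = 9/2, hence 9|t| > 81/2.
Then |6/t + 2/3| < 6|t + 9|/(81/2), which is < eps when |t + 9| < (27/4)eps.
Take delta = min(9/2, (27/4)eps). Then 0 < |t + 9| < delta gives both |t + 9| < 9/2 and |t + 9| < (27/4)eps, so |6/t + 2/3| < eps.

delta = min(9/2, (27/4)eps)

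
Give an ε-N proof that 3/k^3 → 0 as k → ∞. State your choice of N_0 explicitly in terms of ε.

N_0 = (3/ε)^{1/3}

Let ε > 0. For k ≥ 1, |3/k^3 − 0| = 3/k^3.
3/k^3 < ε ⇔ k^3 > 3/ε ⇔ k > (3/ε)^{1/3}.
Take N_0 = (3/ε)^{1/3}. Then k > N_0 implies 3/k^3 < ε.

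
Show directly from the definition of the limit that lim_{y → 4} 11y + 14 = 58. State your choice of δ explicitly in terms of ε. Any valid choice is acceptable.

δ = ε/11

Fix ε > 0. We need δ > 0 so that 0 < |y − 4| < δ implies |(11y + 14) − 58| < ε.
Since (11y + 14) − 58 = 11(y − 4), we have |(11y + 14) − 58| = 11|y − 4|.
Thus it suffices that |y − 4| < ε/11.
Choosing δ = ε/11 gives |(11y + 14) − 58| = 11|y − 4| < ε whenever |y − 4| < δ.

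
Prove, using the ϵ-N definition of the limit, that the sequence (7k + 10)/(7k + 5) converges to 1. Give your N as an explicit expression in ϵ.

Let ϵ > 0 be given. For k ≥ 1, |(7k + 10)/(7k + 5) − 1| = |35|/(7(7k + 5)) = 35/(7(7k + 5)).
Since 7k + 5 ≥ 7k for k ≥ 1, this is ≤ 35/(7·7k) = (5/7)/k.
So |(7k + 10)/(7k + 5) − 1| < ϵ whenever k > (5/7)/ϵ.
Take N = (5/7)/ϵ. If k > N then |(7k + 10)/(7k + 5) − 1| ≤ (5/7)/k < ϵ.

N = (5/7)/ϵ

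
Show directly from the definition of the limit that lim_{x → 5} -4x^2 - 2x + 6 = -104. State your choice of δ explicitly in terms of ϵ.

δ = min(1, ϵ/46)

Fix ϵ > 0. We want δ > 0 such that 0 < |x − 5| < δ implies |(-4x^2 - 2x + 6) + 104| < ϵ.
(-4x^2 - 2x + 6) + 104 = -4x^2 - 2x + 110 = (x − 5)(-4x - 22).
So |(-4x^2 - 2x + 6) + 104| = |x − 5|·|-4x - 22|.
Require δ ≤ 1. Then |x − 5| < 1 gives |x| < 6, and by the triangle inequality |-4x - 22| ≤ 4·6 + 22 = 46.
Hence |(-4x^2 - 2x + 6) + 104| ≤ 46|x − 5| < ϵ provided |x − 5| < ϵ/46.
Take δ = min(1, ϵ/46). Then 0 < |x − 5| < δ gives both |x − 5| < 1 and |x − 5| < ϵ/46, so |(-4x^2 - 2x + 6) + 104| < ϵ.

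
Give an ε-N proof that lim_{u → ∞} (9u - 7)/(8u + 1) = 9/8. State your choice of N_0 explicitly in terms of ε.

N_0 = (65/64)/ε

Suppose ε > 0. We seek N_0 > 0 such that u > N_0 implies |(9u - 7)/(8u + 1) − (9/8)| < ε.
(9u - 7)/(8u + 1) − (9/8) = (8(9u - 7) − 9(8u + 1)) / (8(8u + 1)) = -65/(8(8u + 1)).
For u > 0 we have 8u + 1 > 8u, so |(9u - 7)/(8u + 1) − (9/8)| = 65/(8(8u + 1)) < 65/(8·8u) = (65/64)/u.
Thus |(9u - 7)/(8u + 1) − (9/8)| < ε whenever u > (65/64)/ε.
Take N_0 = (65/64)/ε. If u > N_0 then |(9u - 7)/(8u + 1) − (9/8)| < (65/64)/u < ε.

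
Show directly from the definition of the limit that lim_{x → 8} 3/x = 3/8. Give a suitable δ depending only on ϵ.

Suppose ϵ > 0. We seek δ > 0 such that 0 < |x − 8| < δ implies |3/x − (3/8)| < ϵ.
|3/x − (3/8)| = 3·|8 − x|/(8·|x|) = 3|x − 8|/(8|x|).
Restrict δ ≤ 4. Then |x − 8| < 4 gives |x| > 4, so 8|x| > 32.
Then |3/x − (3/8)| < 3|x − 8|/32, which is < ϵ when |x − 8| < (32/3)ϵ.
Take δ = min(4, (32/3)ϵ). Then 0 < |x − 8| < δ gives both |x − 8| < 4 and |x − 8| < (32/3)ϵ, so |3/x − (3/8)| < ϵ.

δ = min(4, (32/3)ϵ)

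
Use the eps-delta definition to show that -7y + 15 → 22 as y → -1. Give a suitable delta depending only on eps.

Suppose eps > 0. We need delta > 0 so that 0 < |y + 1| < delta implies |(-7y + 15) − 22| < eps.
|(-7y + 15) − 22| = |-7y - 7| = 7|y + 1|.
Thus it suffices that |y + 1| < eps/7.
Choosing delta = eps/7 gives |(-7y + 15) − 22| = 7|y + 1| < eps whenever |y + 1| < delta.

delta = eps/7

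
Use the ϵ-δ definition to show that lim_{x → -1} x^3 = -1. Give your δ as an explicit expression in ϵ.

δ = min(2, ϵ/13)

Let ϵ > 0. We seek δ > 0 with 0 < |x + 1| < δ ⇒ |x^3 + 1| < ϵ.
Factor: x^3 + 1 = (x + 1)(x^2 - x + 1), so |x^3 + 1| = |x + 1|·|x^2 - x + 1|.
Impose δ ≤ 2 so that |x| < 3; then |x^2 - x + 1| ≤ 13.
Hence |x^3 + 1| ≤ 13|x + 1|, which is < ϵ once |x + 1| < ϵ/13.
Take δ = min(2, ϵ/13). If 0 < |x + 1| < δ then both bounds hold and |x^3 + 1| ≤ 13|x + 1| < 13·(ϵ/13) = ϵ.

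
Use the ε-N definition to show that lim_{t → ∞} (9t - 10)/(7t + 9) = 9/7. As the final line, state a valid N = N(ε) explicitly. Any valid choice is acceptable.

Suppose ε > 0. We seek N > 0 such that t > N implies |(9t - 10)/(7t + 9) − (9/7)| < ε.
(9t - 10)/(7t + 9) − (9/7) = (7(9t - 10) − 9(7t + 9)) / (7(7t + 9)) = -151/(7(7t + 9)).
For t > 0 we have 7t + 9 > 7t, so |(9t - 10)/(7t + 9) − (9/7)| = 151/(7(7t + 9)) < 151/(7·7t) = (151/49)/t.
Thus |(9t - 10)/(7t + 9) − (9/7)| < ε whenever t > (151/49)/ε.
Take N = (151/49)/ε. If t > N then |(9t - 10)/(7t + 9) − (9/7)| < (151/49)/t < ε.

N = (151/49)/ε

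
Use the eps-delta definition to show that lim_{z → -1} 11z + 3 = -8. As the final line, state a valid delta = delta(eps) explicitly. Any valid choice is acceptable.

Suppose eps > 0. We need delta > 0 so that 0 < |z + 1| < delta implies |(11z + 3) + 8| < eps.
Since (11z + 3) + 8 = 11(z + 1), we have |(11z + 3) + 8| = 11|z + 1|.
So 11|z + 1| < eps exactly when |z + 1| < eps/11.
Take delta = eps/11. If 0 < |z + 1| < delta then |(11z + 3) + 8| = 11|z + 1| < 11·(eps/11) = eps.

delta = eps/11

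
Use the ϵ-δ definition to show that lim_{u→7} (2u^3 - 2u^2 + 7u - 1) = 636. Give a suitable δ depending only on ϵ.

Let ϵ > 0 be given. We want δ > 0 such that 0 < |u − 7| < δ implies |(2u^3 - 2u^2 + 7u - 1) − 636| < ϵ.
(2u^3 - 2u^2 + 7u - 1) − 636 = 2u^3 - 2u^2 + 7u - 637 = (u − 7)(2u^2 + 12u + 91).
So |(2u^3 - 2u^2 + 7u - 1) − 636| = |u − 7|·|2u^2 + 12u + 91|.
Assume first that |u − 7| < 1, so |u| < 8. Then |2u^2 + 12u + 91| ≤ 2·8^2 + 12·8 + 91 = 315.
Hence |(2u^3 - 2u^2 + 7u - 1) − 636| ≤ 315|u − 7| < ϵ provided |u − 7| < ϵ/315.
Take δ = min(1, ϵ/315). Then 0 < |u − 7| < δ gives both |u − 7| < 1 and |u − 7| < ϵ/315, so |(2u^3 - 2u^2 + 7u - 1) − 636| < ϵ.

δ = min(1, ϵ/315)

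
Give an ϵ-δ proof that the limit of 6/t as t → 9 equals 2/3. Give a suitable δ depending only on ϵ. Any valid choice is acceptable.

δ = min(9/2, (27/4)ϵ)

Fix ϵ > 0. We seek δ > 0 such that 0 < |t − 9| < δ implies |6/t − (2/3)| < ϵ.
|6/t − (2/3)| = 6·|9 − t|/(9·|t|) = 6|t − 9|/(9|t|).
Require δ ≤ 9/2 so that |t| > 9 − 9/2 = 9/2, hence 9|t| > 81/2.
Then |6/t − (2/3)| < 6|t − 9|/(81/2), which is < ϵ when |t − 9| < (27/4)ϵ.
Take δ = min(9/2, (27/4)ϵ). Then 0 < |t − 9| < δ gives both |t − 9| < 9/2 and |t − 9| < (27/4)ϵ, so |6/t − (2/3)| < ϵ.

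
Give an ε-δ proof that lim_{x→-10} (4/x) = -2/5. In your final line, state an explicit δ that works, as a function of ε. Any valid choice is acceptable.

Fix ε > 0. We seek δ > 0 such that 0 < |x + 10| < δ implies |4/x + 2/5| < ε.
|4/x + 2/5| = 4·|-10 − x|/(10·|x|) = 4|x + 10|/(10|x|).
Restrict δ ≤ 5. Then |x + 10| < 5 gives |x| > 5, so 10|x| > 50.
Then |4/x + 2/5| < 4|x + 10|/50, which is < ε when |x + 10| < (25/2)ε.
Take δ = min(5, (25/2)ε). Then 0 < |x + 10| < δ gives both |x + 10| < 5 and |x + 10| < (25/2)ε, so |4/x + 2/5| < ε.

δ = min(5, (25/2)ε)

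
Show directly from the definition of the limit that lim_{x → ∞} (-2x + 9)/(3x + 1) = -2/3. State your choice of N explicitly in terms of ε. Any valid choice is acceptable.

Let ε > 0. We seek N > 0 such that x > N implies |(-2x + 9)/(3x + 1) + 2/3| < ε.
(-2x + 9)/(3x + 1) + 2/3 = (3(-2x + 9) − (-2)(3x + 1)) / (3(3x + 1)) = 29/(3(3x + 1)).
For x > 0 we have 3x + 1 > 3x, so |(-2x + 9)/(3x + 1) + 2/3| = 29/(3(3x + 1)) < 29/(3·3x) = (29/9)/x.
Thus |(-2x + 9)/(3x + 1) + 2/3| < ε whenever x > (29/9)/ε.
Take N = (29/9)/ε. If x > N then |(-2x + 9)/(3x + 1) + 2/3| < (29/9)/x < ε.

N = (29/9)/ε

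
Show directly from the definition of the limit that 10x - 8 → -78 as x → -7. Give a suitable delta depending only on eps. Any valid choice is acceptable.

delta = eps/10

Suppose eps > 0. We need delta > 0 so that 0 < |x + 7| < delta implies |(10x - 8) + 78| < eps.
Since (10x - 8) + 78 = 10(x + 7), we have |(10x - 8) + 78| = 10|x + 7|.
Thus it suffices that |x + 7| < eps/10.
Take delta = eps/10. If 0 < |x + 7| < delta then |(10x - 8) + 78| = 10|x + 7| < 10·(eps/10) = eps.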